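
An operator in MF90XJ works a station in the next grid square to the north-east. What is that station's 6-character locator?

NF00ak

Longitude subsquare x = 23; +1 → 24, wraps to 0 = a, carry into square.
Longitude square 9; +1 → 10, wraps to 0, carry into field.
Longitude field M = 12; +1 → 13 = N.
Latitude subsquare j = 9; +1 → 10 = k.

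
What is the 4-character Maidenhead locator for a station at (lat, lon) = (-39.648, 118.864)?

Offset from 180°W / 90°S: lon 298.86°, lat 50.35°.
Field: lon ⌊298.86/20⌋ = 14 → O; lat ⌊50.35/10⌋ = 5 → F.
Square: lon ⌊18.86/2⌋ = 9; lat ⌊0.35/1⌋ = 0.

OF90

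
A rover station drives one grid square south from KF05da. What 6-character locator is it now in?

KF04dx

Latitude subsquare a = 0; −1 → -1, wraps to 23 = x, carry into square.
Latitude square 5; −1 → 4.
The longitude characters are unchanged.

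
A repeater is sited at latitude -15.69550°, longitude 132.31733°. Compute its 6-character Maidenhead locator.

PH64dh

Add 180° to longitude and 90° to latitude: 312.3173, 74.3045.
Field: 312.3173/20 → 15 → P, 74.3045/10 → 7 → H; chars PH.
Square: 12.3173/2 → 6, 4.3045/1 → 4; chars 64.
Subsquare: 0.3173/0.0833333 → 3 → d, 0.3045/0.0416667 → 7 → h; chars dh.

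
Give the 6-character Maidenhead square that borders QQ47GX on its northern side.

QQ48ga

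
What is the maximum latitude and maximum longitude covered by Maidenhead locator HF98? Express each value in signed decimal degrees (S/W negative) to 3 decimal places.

Field H=7, F=5: +7·20° lon, +5·10° lat → SW at lon -40°, lat -40°.
Square 9, 8: +9·2° lon, +8·1° lat → SW at lon -22°, lat -32°.
Cell spans 2° lon × 1° lat. NE corner is SW corner plus one full cell.
latitude -31.000, longitude -20.000.

-31.000, -20.000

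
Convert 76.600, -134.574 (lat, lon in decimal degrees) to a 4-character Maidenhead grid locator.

CQ26

Shift to the Maidenhead origin (180°W, 90°S): lon 45.43, lat 166.60.
Field: lon ⌊45.43/20⌋ = 2 → C; lat ⌊166.60/10⌋ = 16 → Q.
Square: lon ⌊5.43/2⌋ = 2; lat ⌊6.60/1⌋ = 6.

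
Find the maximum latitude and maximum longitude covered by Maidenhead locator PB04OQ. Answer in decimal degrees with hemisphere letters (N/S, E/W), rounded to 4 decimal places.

75.2917° S, 121.2500° E

Field P=15, B=1: +15·20° lon, +1·10° lat → SW at lon 120°, lat -80°.
Square 0, 4: +0·2° lon, +4·1° lat → SW at lon 120°, lat -76°.
Subsquare o=14, q=16: +14·0.0833333° lon, +16·0.0416667° lat → SW at lon 121.167°, lat -75.3333°.
Cell spans 0.0833333° lon × 0.0416667° lat. NE corner is SW corner plus one full cell.
latitude 75.2917° S, longitude 121.2500° E.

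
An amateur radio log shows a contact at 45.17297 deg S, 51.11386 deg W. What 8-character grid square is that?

GE44kt68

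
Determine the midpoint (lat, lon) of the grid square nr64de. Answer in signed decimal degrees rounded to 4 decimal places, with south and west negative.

84.1875, 92.2917

Field N=13, R=17: +13·20° lon, +17·10° lat → SW at lon 80°, lat 80°.
Square 6, 4: +6·2° lon, +4·1° lat → SW at lon 92°, lat 84°.
Subsquare d=3, e=4: +3·0.0833333° lon, +4·0.0416667° lat → SW at lon 92.25°, lat 84.1667°.
Cell spans 0.0833333° lon × 0.0416667° lat. Centre is SW corner plus half of each.
latitude 84.1875, longitude 92.2917.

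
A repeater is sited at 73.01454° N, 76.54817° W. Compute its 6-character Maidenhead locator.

FQ13ra

Shift to the Maidenhead origin (180°W, 90°S): lon 103.4518, lat 163.0145.
Field: lon ⌊103.4518/20⌋ = 5 → F; lat ⌊163.0145/10⌋ = 16 → Q.
Square: lon ⌊3.4518/2⌋ = 1; lat ⌊3.0145/1⌋ = 3.
Subsquare: lon ⌊1.4518/0.0833333⌋ = 17 → r; lat ⌊0.0145/0.0416667⌋ = 0 → a.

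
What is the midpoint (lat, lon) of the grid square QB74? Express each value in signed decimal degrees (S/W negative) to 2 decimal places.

-75.50, 155.00

Field Q=16, B=1: +16·20° lon, +1·10° lat → SW at lon 140°, lat -80°.
Square 7, 4: +7·2° lon, +4·1° lat → SW at lon 154°, lat -76°.
Cell spans 2° lon × 1° lat. Centre is SW corner plus half of each.
latitude -75.50, longitude 155.00.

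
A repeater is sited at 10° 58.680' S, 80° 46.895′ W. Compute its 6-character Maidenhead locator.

Shift to the Maidenhead origin (180°W, 90°S): lon 99.2184, lat 79.0220.
Field: 99.2184/20 → 4 → E, 79.0220/10 → 7 → H; chars EH.
Square: 19.2184/2 → 9, 9.0220/1 → 9; chars 99.
Subsquare: 1.2184/0.0833333 → 14 → o, 0.0220/0.0416667 → 0 → a; chars oa.

EH99oa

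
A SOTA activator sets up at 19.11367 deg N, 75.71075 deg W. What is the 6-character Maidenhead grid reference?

Shift to the Maidenhead origin (180°W, 90°S): lon 104.2892, lat 109.1137.
Field: 104.2892/20 → 5 → F, 109.1137/10 → 10 → K; chars FK.
Square: 4.2892/2 → 2, 9.1137/1 → 9; chars 29.
Subsquare: 0.2892/0.0833333 → 3 → d, 0.1137/0.0416667 → 2 → c; chars dc.

FK29dc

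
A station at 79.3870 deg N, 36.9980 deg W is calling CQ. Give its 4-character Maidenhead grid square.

HQ19

Offset from 180°W / 90°S: lon 143.00°, lat 169.39°.
Field: lon ⌊143.00/20⌋ = 7 → H; lat ⌊169.39/10⌋ = 16 → Q.
Square: lon ⌊3.00/2⌋ = 1; lat ⌊9.39/1⌋ = 9.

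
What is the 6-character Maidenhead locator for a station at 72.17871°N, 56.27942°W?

GQ12ue

Add 180° to longitude and 90° to latitude: 123.7206, 162.1787.
Field: 123.7206/20 → 6 → G, 162.1787/10 → 16 → Q; chars GQ.
Square: 3.7206/2 → 1, 2.1787/1 → 2; chars 12.
Subsquare: 1.7206/0.0833333 → 20 → u, 0.1787/0.0416667 → 4 → e; chars ue.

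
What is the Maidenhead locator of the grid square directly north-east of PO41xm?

Longitude subsquare x = 23; +1 → 24, wraps to 0 = a, carry into square.
Longitude square 4; +1 → 5.
Latitude subsquare m = 12; +1 → 13 = n.

PO51an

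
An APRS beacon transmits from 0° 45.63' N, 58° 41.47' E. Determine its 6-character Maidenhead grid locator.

LJ90is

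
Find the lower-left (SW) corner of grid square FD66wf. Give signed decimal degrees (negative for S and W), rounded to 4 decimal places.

Field F=5, D=3: +5·20° lon, +3·10° lat → SW at lon -80°, lat -60°.
Square 6, 6: +6·2° lon, +6·1° lat → SW at lon -68°, lat -54°.
Subsquare w=22, f=5: +22·0.0833333° lon, +5·0.0416667° lat → SW at lon -66.1667°, lat -53.7917°.
latitude -53.7917, longitude -66.1667.

-53.7917, -66.1667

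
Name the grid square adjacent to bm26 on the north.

BM27

Latitude square 6; +1 → 7.
The longitude characters are unchanged.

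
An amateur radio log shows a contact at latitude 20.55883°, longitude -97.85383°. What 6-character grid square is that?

EL10bn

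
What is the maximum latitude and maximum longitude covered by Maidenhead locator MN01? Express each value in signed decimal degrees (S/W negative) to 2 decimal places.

Field M=12, N=13: +12·20° lon, +13·10° lat → SW at lon 60°, lat 40°.
Square 0, 1: +0·2° lon, +1·1° lat → SW at lon 60°, lat 41°.
Cell spans 2° lon × 1° lat. NE corner is SW corner plus one full cell.
latitude 42.00, longitude 62.00.

42.00, 62.00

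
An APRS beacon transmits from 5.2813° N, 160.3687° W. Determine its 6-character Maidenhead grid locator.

AJ95tg

Add 180° to longitude and 90° to latitude: 19.6313, 95.2813.
Field: 19.6313/20 → 0 → A, 95.2813/10 → 9 → J; chars AJ.
Square: 19.6313/2 → 9, 5.2813/1 → 5; chars 95.
Subsquare: 1.6313/0.0833333 → 19 → t, 0.2813/0.0416667 → 6 → g; chars tg.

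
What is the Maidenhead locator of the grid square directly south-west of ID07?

Longitude square 0; −1 → -1, wraps to 9, carry into field.
Longitude field I = 8; −1 → 7 = H.
Latitude square 7; −1 → 6.

HD96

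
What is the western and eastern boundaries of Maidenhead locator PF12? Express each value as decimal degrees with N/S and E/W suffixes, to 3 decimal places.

Field P=15, F=5: +15·20° lon, +5·10° lat → SW at lon 120°, lat -40°.
Square 1, 2: +1·2° lon, +2·1° lat → SW at lon 122°, lat -38°.
Cell spans 2° lon × 1° lat.
west 122.000° E, east 124.000° E.

122.000° E, 124.000° E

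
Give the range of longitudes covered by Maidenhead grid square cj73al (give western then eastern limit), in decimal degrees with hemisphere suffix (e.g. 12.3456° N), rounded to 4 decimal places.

126.0000° W, 125.9167° W

Field C=2, J=9: +2·20° lon, +9·10° lat → SW at lon -140°, lat 0°.
Square 7, 3: +7·2° lon, +3·1° lat → SW at lon -126°, lat 3°.
Subsquare a=0, l=11: +0·0.0833333° lon, +11·0.0416667° lat → SW at lon -126°, lat 3.45833°.
Cell spans 0.0833333° lon × 0.0416667° lat.
west 126.0000° W, east 125.9167° W.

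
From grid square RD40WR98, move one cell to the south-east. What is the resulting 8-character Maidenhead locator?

Longitude extended square 9; +1 → 10, wraps to 0, carry into subsquare.
Longitude subsquare w = 22; +1 → 23 = x.
Latitude extended square 8; −1 → 7.

RD40xr07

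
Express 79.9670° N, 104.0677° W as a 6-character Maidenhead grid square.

DQ79xx

Add 180° to longitude and 90° to latitude: 75.9323, 169.9670.
Field: lon ⌊75.9323/20⌋ = 3 → D; lat ⌊169.9670/10⌋ = 16 → Q.
Square: lon ⌊15.9323/2⌋ = 7; lat ⌊9.9670/1⌋ = 9.
Subsquare: lon ⌊1.9323/0.0833333⌋ = 23 → x; lat ⌊0.9670/0.0416667⌋ = 23 → x.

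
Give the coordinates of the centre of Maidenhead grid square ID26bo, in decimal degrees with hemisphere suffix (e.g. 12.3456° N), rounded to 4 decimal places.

53.3958° S, 15.8750° W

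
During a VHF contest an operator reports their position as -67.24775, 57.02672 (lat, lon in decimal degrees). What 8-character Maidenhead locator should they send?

Shift to the Maidenhead origin (180°W, 90°S): lon 237.02672, lat 22.75225.
Field: lon ⌊237.02672/20⌋ = 11 → L; lat ⌊22.75225/10⌋ = 2 → C.
Square: lon ⌊17.02672/2⌋ = 8; lat ⌊2.75225/1⌋ = 2.
Subsquare: lon ⌊1.02672/0.0833333⌋ = 12 → m; lat ⌊0.75225/0.0416667⌋ = 18 → s.
Extended square: lon ⌊0.02672/0.00833333⌋ = 3; lat ⌊0.00225/0.00416667⌋ = 0.

LC82ms30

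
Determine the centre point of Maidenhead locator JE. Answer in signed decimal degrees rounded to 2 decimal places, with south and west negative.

-45.00, 10.00

Field J=9, E=4: +9·20° lon, +4·10° lat → SW at lon 0°, lat -50°.
Cell spans 20° lon × 10° lat. Centre is SW corner plus half of each.
latitude -45.00, longitude 10.00.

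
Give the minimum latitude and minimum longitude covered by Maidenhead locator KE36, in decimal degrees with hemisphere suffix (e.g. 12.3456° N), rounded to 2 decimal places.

Field K=10, E=4: +10·20° lon, +4·10° lat → SW at lon 20°, lat -50°.
Square 3, 6: +3·2° lon, +6·1° lat → SW at lon 26°, lat -44°.
latitude 44.00° S, longitude 26.00° E.

44.00° S, 26.00° E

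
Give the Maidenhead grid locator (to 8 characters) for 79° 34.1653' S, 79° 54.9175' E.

Add 180° to longitude and 90° to latitude: 259.91529, 10.43058.
Field: lon ⌊259.91529/20⌋ = 12 → M; lat ⌊10.43058/10⌋ = 1 → B.
Square: lon ⌊19.91529/2⌋ = 9; lat ⌊0.43058/1⌋ = 0.
Subsquare: lon ⌊1.91529/0.0833333⌋ = 22 → w; lat ⌊0.43058/0.0416667⌋ = 10 → k.
Extended square: lon ⌊0.08196/0.00833333⌋ = 9; lat ⌊0.01391/0.00416667⌋ = 3.

MB90wk93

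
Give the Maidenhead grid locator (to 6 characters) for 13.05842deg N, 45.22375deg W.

GK73jb

Offset from 180°W / 90°S: lon 134.7763°, lat 103.0584°.
Field: lon ⌊134.7763/20⌋ = 6 → G; lat ⌊103.0584/10⌋ = 10 → K.
Square: lon ⌊14.7763/2⌋ = 7; lat ⌊3.0584/1⌋ = 3.
Subsquare: lon ⌊0.7763/0.0833333⌋ = 9 → j; lat ⌊0.0584/0.0416667⌋ = 1 → b.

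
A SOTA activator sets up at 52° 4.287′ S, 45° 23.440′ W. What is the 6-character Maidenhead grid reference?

GD77hw

Shift to the Maidenhead origin (180°W, 90°S): lon 134.6093, lat 37.9286.
Field: 134.6093/20 → 6 → G, 37.9286/10 → 3 → D; chars GD.
Square: 14.6093/2 → 7, 7.9286/1 → 7; chars 77.
Subsquare: 0.6093/0.0833333 → 7 → h, 0.9286/0.0416667 → 22 → w; chars hw.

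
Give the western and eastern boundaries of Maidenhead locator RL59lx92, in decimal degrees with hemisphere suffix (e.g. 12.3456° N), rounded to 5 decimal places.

170.99167° E, 171.00000° E

Field R=17, L=11: +17·20° lon, +11·10° lat → SW at lon 160°, lat 20°.
Square 5, 9: +5·2° lon, +9·1° lat → SW at lon 170°, lat 29°.
Subsquare l=11, x=23: +11·0.0833333° lon, +23·0.0416667° lat → SW at lon 170.917°, lat 29.9583°.
Extended square 9, 2: +9·0.00833333° lon, +2·0.00416667° lat → SW at lon 170.992°, lat 29.9667°.
Cell spans 0.00833333° lon × 0.00416667° lat.
west 170.99167° E, east 171.00000° E.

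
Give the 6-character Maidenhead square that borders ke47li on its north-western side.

KE47kj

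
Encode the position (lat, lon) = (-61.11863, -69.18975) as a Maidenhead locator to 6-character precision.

FC58jv

Add 180° to longitude and 90° to latitude: 110.8102, 28.8814.
Field (20°×10°, letters A–R): lon ⌊110.8102/20⌋ = 5 → F; lat ⌊28.8814/10⌋ = 2 → C.
Square (2°×1°, digits 0–9): lon ⌊10.8102/2⌋ = 5; lat ⌊8.8814/1⌋ = 8.
Subsquare (5′×2.5′, letters a–x): lon ⌊0.8102/0.0833333⌋ = 9 → j; lat ⌊0.8814/0.0416667⌋ = 21 → v.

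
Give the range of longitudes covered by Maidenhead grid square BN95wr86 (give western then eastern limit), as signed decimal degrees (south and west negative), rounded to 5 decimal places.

-140.10000, -140.09167

Field B=1, N=13: +1·20° lon, +13·10° lat → SW at lon -160°, lat 40°.
Square 9, 5: +9·2° lon, +5·1° lat → SW at lon -142°, lat 45°.
Subsquare w=22, r=17: +22·0.0833333° lon, +17·0.0416667° lat → SW at lon -140.167°, lat 45.7083°.
Extended square 8, 6: +8·0.00833333° lon, +6·0.00416667° lat → SW at lon -140.1°, lat 45.7333°.
Cell spans 0.00833333° lon × 0.00416667° lat.
west -140.10000, east -140.09167.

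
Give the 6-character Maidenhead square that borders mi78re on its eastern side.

Longitude subsquare r = 17; +1 → 18 = s.
The latitude characters are unchanged.

MI78se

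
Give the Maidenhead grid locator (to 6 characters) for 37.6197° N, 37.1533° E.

KM87no

Offset from 180°W / 90°S: lon 217.1533°, lat 127.6197°.
Field (20°×10°, letters A–R): lon ⌊217.1533/20⌋ = 10 → K; lat ⌊127.6197/10⌋ = 12 → M.
Square (2°×1°, digits 0–9): lon ⌊17.1533/2⌋ = 8; lat ⌊7.6197/1⌋ = 7.
Subsquare (5′×2.5′, letters a–x): lon ⌊1.1533/0.0833333⌋ = 13 → n; lat ⌊0.6197/0.0416667⌋ = 14 → o.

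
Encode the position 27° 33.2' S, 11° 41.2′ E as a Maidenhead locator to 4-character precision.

JG52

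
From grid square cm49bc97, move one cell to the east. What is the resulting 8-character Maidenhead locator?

Longitude extended square 9; +1 → 10, wraps to 0, carry into subsquare.
Longitude subsquare b = 1; +1 → 2 = c.
The latitude characters are unchanged.

CM49cc07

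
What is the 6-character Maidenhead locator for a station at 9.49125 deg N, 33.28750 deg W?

HJ39il

Add 180° to longitude and 90° to latitude: 146.7125, 99.4913.
Field: 146.7125/20 → 7 → H, 99.4913/10 → 9 → J; chars HJ.
Square: 6.7125/2 → 3, 9.4913/1 → 9; chars 39.
Subsquare: 0.7125/0.0833333 → 8 → i, 0.4913/0.0416667 → 11 → l; chars il.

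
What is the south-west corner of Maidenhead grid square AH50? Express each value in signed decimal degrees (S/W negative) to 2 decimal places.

-20.00, -170.00

Field A=0, H=7: +0·20° lon, +7·10° lat → SW at lon -180°, lat -20°.
Square 5, 0: +5·2° lon, +0·1° lat → SW at lon -170°, lat -20°.
latitude -20.00, longitude -170.00.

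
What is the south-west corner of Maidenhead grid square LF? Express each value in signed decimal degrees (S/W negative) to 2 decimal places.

Field L=11, F=5: +11·20° lon, +5·10° lat → SW at lon 40°, lat -40°.
latitude -40.00, longitude 40.00.

-40.00, 40.00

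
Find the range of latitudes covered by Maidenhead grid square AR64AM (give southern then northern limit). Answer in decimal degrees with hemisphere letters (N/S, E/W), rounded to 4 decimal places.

84.5000° N, 84.5417° N

Field A=0, R=17: +0·20° lon, +17·10° lat → SW at lon -180°, lat 80°.
Square 6, 4: +6·2° lon, +4·1° lat → SW at lon -168°, lat 84°.
Subsquare a=0, m=12: +0·0.0833333° lon, +12·0.0416667° lat → SW at lon -168°, lat 84.5°.
Cell spans 0.0833333° lon × 0.0416667° lat.
south 84.5000° N, north 84.5417° N.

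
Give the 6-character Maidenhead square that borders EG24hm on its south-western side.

EG24gl

Longitude subsquare h = 7; −1 → 6 = g.
Latitude subsquare m = 12; −1 → 11 = l.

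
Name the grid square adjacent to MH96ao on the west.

Longitude subsquare a = 0; −1 → -1, wraps to 23 = x, carry into square.
Longitude square 9; −1 → 8.
The latitude characters are unchanged.

MH86xo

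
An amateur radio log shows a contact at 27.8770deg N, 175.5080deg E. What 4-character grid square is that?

Shift to the Maidenhead origin (180°W, 90°S): lon 355.51, lat 117.88.
Field: 355.51/20 → 17 → R, 117.88/10 → 11 → L; chars RL.
Square: 15.51/2 → 7, 7.88/1 → 7; chars 77.

RL77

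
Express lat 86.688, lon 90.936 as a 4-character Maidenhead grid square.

Offset from 180°W / 90°S: lon 270.94°, lat 176.69°.
Field: lon ⌊270.94/20⌋ = 13 → N; lat ⌊176.69/10⌋ = 17 → R.
Square: lon ⌊10.94/2⌋ = 5; lat ⌊6.69/1⌋ = 6.

NR56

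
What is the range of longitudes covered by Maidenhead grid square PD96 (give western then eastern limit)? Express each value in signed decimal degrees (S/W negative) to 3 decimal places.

138.000, 140.000

Field P=15, D=3: +15·20° lon, +3·10° lat → SW at lon 120°, lat -60°.
Square 9, 6: +9·2° lon, +6·1° lat → SW at lon 138°, lat -54°.
Cell spans 2° lon × 1° lat.
west 138.000, east 140.000.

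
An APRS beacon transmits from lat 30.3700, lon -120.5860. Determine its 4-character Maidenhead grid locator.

Offset from 180°W / 90°S: lon 59.41°, lat 120.37°.
Field: 59.41/20 → 2 → C, 120.37/10 → 12 → M; chars CM.
Square: 19.41/2 → 9, 0.37/1 → 0; chars 90.

CM90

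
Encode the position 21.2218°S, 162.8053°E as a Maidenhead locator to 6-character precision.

RG18js

Offset from 180°W / 90°S: lon 342.8053°, lat 68.7782°.
Field: lon ⌊342.8053/20⌋ = 17 → R; lat ⌊68.7782/10⌋ = 6 → G.
Square: lon ⌊2.8053/2⌋ = 1; lat ⌊8.7782/1⌋ = 8.
Subsquare: lon ⌊0.8053/0.0833333⌋ = 9 → j; lat ⌊0.7782/0.0416667⌋ = 18 → s.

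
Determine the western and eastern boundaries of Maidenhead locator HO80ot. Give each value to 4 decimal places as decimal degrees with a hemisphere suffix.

22.8333° W, 22.7500° W

Field H=7, O=14: +7·20° lon, +14·10° lat → SW at lon -40°, lat 50°.
Square 8, 0: +8·2° lon, +0·1° lat → SW at lon -24°, lat 50°.
Subsquare o=14, t=19: +14·0.0833333° lon, +19·0.0416667° lat → SW at lon -22.8333°, lat 50.7917°.
Cell spans 0.0833333° lon × 0.0416667° lat.
west 22.8333° W, east 22.7500° W.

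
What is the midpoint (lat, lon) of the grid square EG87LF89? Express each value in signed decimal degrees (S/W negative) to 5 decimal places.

Field E=4, G=6: +4·20° lon, +6·10° lat → SW at lon -100°, lat -30°.
Square 8, 7: +8·2° lon, +7·1° lat → SW at lon -84°, lat -23°.
Subsquare l=11, f=5: +11·0.0833333° lon, +5·0.0416667° lat → SW at lon -83.0833°, lat -22.7917°.
Extended square 8, 9: +8·0.00833333° lon, +9·0.00416667° lat → SW at lon -83.0167°, lat -22.7542°.
Cell spans 0.00833333° lon × 0.00416667° lat. Centre is SW corner plus half of each.
latitude -22.75208, longitude -83.01250.

-22.75208, -83.01250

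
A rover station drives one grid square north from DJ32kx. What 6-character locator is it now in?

DJ33ka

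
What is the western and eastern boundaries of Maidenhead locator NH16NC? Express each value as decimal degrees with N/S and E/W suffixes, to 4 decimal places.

83.0833° E, 83.1667° E

Field N=13, H=7: +13·20° lon, +7·10° lat → SW at lon 80°, lat -20°.
Square 1, 6: +1·2° lon, +6·1° lat → SW at lon 82°, lat -14°.
Subsquare n=13, c=2: +13·0.0833333° lon, +2·0.0416667° lat → SW at lon 83.0833°, lat -13.9167°.
Cell spans 0.0833333° lon × 0.0416667° lat.
west 83.0833° E, east 83.1667° E.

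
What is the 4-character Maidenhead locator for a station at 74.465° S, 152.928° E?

QB65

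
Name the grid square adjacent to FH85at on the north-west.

FH75xu

Longitude subsquare a = 0; −1 → -1, wraps to 23 = x, carry into square.
Longitude square 8; −1 → 7.
Latitude subsquare t = 19; +1 → 20 = u.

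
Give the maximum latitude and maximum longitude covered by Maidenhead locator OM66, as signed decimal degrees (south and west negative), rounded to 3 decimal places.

Field O=14, M=12: +14·20° lon, +12·10° lat → SW at lon 100°, lat 30°.
Square 6, 6: +6·2° lon, +6·1° lat → SW at lon 112°, lat 36°.
Cell spans 2° lon × 1° lat. NE corner is SW corner plus one full cell.
latitude 37.000, longitude 114.000.

37.000, 114.000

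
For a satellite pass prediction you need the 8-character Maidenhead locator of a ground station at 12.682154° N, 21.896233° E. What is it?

KK02wq73

Add 180° to longitude and 90° to latitude: 201.89623, 102.68215.
Field: 201.89623/20 → 10 → K, 102.68215/10 → 10 → K; chars KK.
Square: 1.89623/2 → 0, 2.68215/1 → 2; chars 02.
Subsquare: 1.89623/0.0833333 → 22 → w, 0.68215/0.0416667 → 16 → q; chars wq.
Extended square: 0.06290/0.00833333 → 7, 0.01549/0.00416667 → 3; chars 73.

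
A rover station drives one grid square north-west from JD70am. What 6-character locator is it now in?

JD60xn

Longitude subsquare a = 0; −1 → -1, wraps to 23 = x, carry into square.
Longitude square 7; −1 → 6.
Latitude subsquare m = 12; +1 → 13 = n.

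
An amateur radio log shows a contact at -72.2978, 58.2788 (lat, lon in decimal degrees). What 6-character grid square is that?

LB97dq

Shift to the Maidenhead origin (180°W, 90°S): lon 238.2788, lat 17.7022.
Field: lon ⌊238.2788/20⌋ = 11 → L; lat ⌊17.7022/10⌋ = 1 → B.
Square: lon ⌊18.2788/2⌋ = 9; lat ⌊7.7022/1⌋ = 7.
Subsquare: lon ⌊0.2788/0.0833333⌋ = 3 → d; lat ⌊0.7022/0.0416667⌋ = 16 → q.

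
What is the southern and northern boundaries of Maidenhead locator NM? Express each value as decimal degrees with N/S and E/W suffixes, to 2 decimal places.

30.00° N, 40.00° N

Field N=13, M=12: +13·20° lon, +12·10° lat → SW at lon 80°, lat 30°.
Cell spans 20° lon × 10° lat.
south 30.00° N, north 40.00° N.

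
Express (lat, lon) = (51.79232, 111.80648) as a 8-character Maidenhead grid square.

Shift to the Maidenhead origin (180°W, 90°S): lon 291.80648, lat 141.79232.
Field: lon ⌊291.80648/20⌋ = 14 → O; lat ⌊141.79232/10⌋ = 14 → O.
Square: lon ⌊11.80648/2⌋ = 5; lat ⌊1.79232/1⌋ = 1.
Subsquare: lon ⌊1.80648/0.0833333⌋ = 21 → v; lat ⌊0.79232/0.0416667⌋ = 19 → t.
Extended square: lon ⌊0.05648/0.00833333⌋ = 6; lat ⌊0.00065/0.00416667⌋ = 0.

OO51vt60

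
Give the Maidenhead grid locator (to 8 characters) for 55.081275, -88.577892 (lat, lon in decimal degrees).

EO55rb09

Add 180° to longitude and 90° to latitude: 91.42211, 145.08128.
Field: 91.42211/20 → 4 → E, 145.08128/10 → 14 → O; chars EO.
Square: 11.42211/2 → 5, 5.08128/1 → 5; chars 55.
Subsquare: 1.42211/0.0833333 → 17 → r, 0.08128/0.0416667 → 1 → b; chars rb.
Extended square: 0.00544/0.00833333 → 0, 0.03961/0.00416667 → 9; chars 09.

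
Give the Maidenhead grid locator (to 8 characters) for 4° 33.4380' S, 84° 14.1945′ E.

Offset from 180°W / 90°S: lon 264.23658°, lat 85.44270°.
Field (20°×10°, letters A–R): lon ⌊264.23658/20⌋ = 13 → N; lat ⌊85.44270/10⌋ = 8 → I.
Square (2°×1°, digits 0–9): lon ⌊4.23658/2⌋ = 2; lat ⌊5.44270/1⌋ = 5.
Subsquare (5′×2.5′, letters a–x): lon ⌊0.23658/0.0833333⌋ = 2 → c; lat ⌊0.44270/0.0416667⌋ = 10 → k.
Extended square (30″×15″, digits 0–9): lon ⌊0.06991/0.00833333⌋ = 8; lat ⌊0.02603/0.00416667⌋ = 6.

NI25ck86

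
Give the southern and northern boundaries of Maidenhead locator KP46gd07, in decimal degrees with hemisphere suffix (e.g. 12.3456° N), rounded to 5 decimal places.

66.15417° N, 66.15833° N

Field K=10, P=15: +10·20° lon, +15·10° lat → SW at lon 20°, lat 60°.
Square 4, 6: +4·2° lon, +6·1° lat → SW at lon 28°, lat 66°.
Subsquare g=6, d=3: +6·0.0833333° lon, +3·0.0416667° lat → SW at lon 28.5°, lat 66.125°.
Extended square 0, 7: +0·0.00833333° lon, +7·0.00416667° lat → SW at lon 28.5°, lat 66.1542°.
Cell spans 0.00833333° lon × 0.00416667° lat.
south 66.15417° N, north 66.15833° N.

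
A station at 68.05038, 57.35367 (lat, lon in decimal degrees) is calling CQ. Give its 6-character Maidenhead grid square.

LP88qb

Offset from 180°W / 90°S: lon 237.3537°, lat 158.0504°.
Field: 237.3537/20 → 11 → L, 158.0504/10 → 15 → P; chars LP.
Square: 17.3537/2 → 8, 8.0504/1 → 8; chars 88.
Subsquare: 1.3537/0.0833333 → 16 → q, 0.0504/0.0416667 → 1 → b; chars qb.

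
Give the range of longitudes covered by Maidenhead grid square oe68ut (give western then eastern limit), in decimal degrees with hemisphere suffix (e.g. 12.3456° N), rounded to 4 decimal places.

113.6667° E, 113.7500° E

Field O=14, E=4: +14·20° lon, +4·10° lat → SW at lon 100°, lat -50°.
Square 6, 8: +6·2° lon, +8·1° lat → SW at lon 112°, lat -42°.
Subsquare u=20, t=19: +20·0.0833333° lon, +19·0.0416667° lat → SW at lon 113.667°, lat -41.2083°.
Cell spans 0.0833333° lon × 0.0416667° lat.
west 113.6667° E, east 113.7500° E.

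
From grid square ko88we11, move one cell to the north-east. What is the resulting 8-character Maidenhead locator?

KO88we22

Longitude extended square 1; +1 → 2.
Latitude extended square 1; +1 → 2.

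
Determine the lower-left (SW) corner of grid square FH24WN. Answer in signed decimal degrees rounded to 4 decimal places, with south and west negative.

-15.4583, -74.1667

Field F=5, H=7: +5·20° lon, +7·10° lat → SW at lon -80°, lat -20°.
Square 2, 4: +2·2° lon, +4·1° lat → SW at lon -76°, lat -16°.
Subsquare w=22, n=13: +22·0.0833333° lon, +13·0.0416667° lat → SW at lon -74.1667°, lat -15.4583°.
latitude -15.4583, longitude -74.1667.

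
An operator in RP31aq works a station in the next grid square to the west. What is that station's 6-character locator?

RP21xq

Longitude subsquare a = 0; −1 → -1, wraps to 23 = x, carry into square.
Longitude square 3; −1 → 2.
The latitude characters are unchanged.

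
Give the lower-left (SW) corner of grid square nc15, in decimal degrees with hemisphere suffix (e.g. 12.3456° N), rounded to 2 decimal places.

Field N=13, C=2: +13·20° lon, +2·10° lat → SW at lon 80°, lat -70°.
Square 1, 5: +1·2° lon, +5·1° lat → SW at lon 82°, lat -65°.
latitude 65.00° S, longitude 82.00° E.

65.00° S, 82.00° E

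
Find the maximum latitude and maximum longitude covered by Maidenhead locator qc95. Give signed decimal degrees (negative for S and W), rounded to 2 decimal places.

Field Q=16, C=2: +16·20° lon, +2·10° lat → SW at lon 140°, lat -70°.
Square 9, 5: +9·2° lon, +5·1° lat → SW at lon 158°, lat -65°.
Cell spans 2° lon × 1° lat. NE corner is SW corner plus one full cell.
latitude -64.00, longitude 160.00.

-64.00, 160.00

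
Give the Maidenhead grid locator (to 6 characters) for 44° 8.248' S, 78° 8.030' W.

FE05wu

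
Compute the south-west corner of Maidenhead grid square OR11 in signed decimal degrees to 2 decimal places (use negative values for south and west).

81.00, 102.00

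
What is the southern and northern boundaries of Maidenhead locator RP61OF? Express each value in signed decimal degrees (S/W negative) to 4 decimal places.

Field R=17, P=15: +17·20° lon, +15·10° lat → SW at lon 160°, lat 60°.
Square 6, 1: +6·2° lon, +1·1° lat → SW at lon 172°, lat 61°.
Subsquare o=14, f=5: +14·0.0833333° lon, +5·0.0416667° lat → SW at lon 173.167°, lat 61.2083°.
Cell spans 0.0833333° lon × 0.0416667° lat.
south 61.2083, north 61.2500.

61.2083, 61.2500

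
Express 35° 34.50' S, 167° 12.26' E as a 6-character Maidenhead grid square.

RF34ok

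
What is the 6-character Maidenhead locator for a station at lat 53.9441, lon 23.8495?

Shift to the Maidenhead origin (180°W, 90°S): lon 203.8495, lat 143.9441.
Field: lon ⌊203.8495/20⌋ = 10 → K; lat ⌊143.9441/10⌋ = 14 → O.
Square: lon ⌊3.8495/2⌋ = 1; lat ⌊3.9441/1⌋ = 3.
Subsquare: lon ⌊1.8495/0.0833333⌋ = 22 → w; lat ⌊0.9441/0.0416667⌋ = 22 → w.

KO13ww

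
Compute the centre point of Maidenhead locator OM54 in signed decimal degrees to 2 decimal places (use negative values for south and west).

Field O=14, M=12: +14·20° lon, +12·10° lat → SW at lon 100°, lat 30°.
Square 5, 4: +5·2° lon, +4·1° lat → SW at lon 110°, lat 34°.
Cell spans 2° lon × 1° lat. Centre is SW corner plus half of each.
latitude 34.50, longitude 111.00.

34.50, 111.00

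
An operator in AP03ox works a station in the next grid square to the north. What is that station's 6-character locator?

AP04oa

Latitude subsquare x = 23; +1 → 24, wraps to 0 = a, carry into square.
Latitude square 3; +1 → 4.
The longitude characters are unchanged.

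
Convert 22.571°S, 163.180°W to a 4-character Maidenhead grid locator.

AG87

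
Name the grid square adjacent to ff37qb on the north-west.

Longitude subsquare q = 16; −1 → 15 = p.
Latitude subsquare b = 1; +1 → 2 = c.

FF37pc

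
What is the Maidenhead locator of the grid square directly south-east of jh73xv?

Longitude subsquare x = 23; +1 → 24, wraps to 0 = a, carry into square.
Longitude square 7; +1 → 8.
Latitude subsquare v = 21; −1 → 20 = u.

JH83au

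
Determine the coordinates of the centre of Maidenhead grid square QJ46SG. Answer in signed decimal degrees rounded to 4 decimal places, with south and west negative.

6.2708, 149.5417

Field Q=16, J=9: +16·20° lon, +9·10° lat → SW at lon 140°, lat 0°.
Square 4, 6: +4·2° lon, +6·1° lat → SW at lon 148°, lat 6°.
Subsquare s=18, g=6: +18·0.0833333° lon, +6·0.0416667° lat → SW at lon 149.5°, lat 6.25°.
Cell spans 0.0833333° lon × 0.0416667° lat. Centre is SW corner plus half of each.
latitude 6.2708, longitude 149.5417.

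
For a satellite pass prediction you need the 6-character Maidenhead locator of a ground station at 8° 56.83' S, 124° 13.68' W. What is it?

CI71vb

Shift to the Maidenhead origin (180°W, 90°S): lon 55.7720, lat 81.0528.
Field: lon ⌊55.7720/20⌋ = 2 → C; lat ⌊81.0528/10⌋ = 8 → I.
Square: lon ⌊15.7720/2⌋ = 7; lat ⌊1.0528/1⌋ = 1.
Subsquare: lon ⌊1.7720/0.0833333⌋ = 21 → v; lat ⌊0.0528/0.0416667⌋ = 1 → b.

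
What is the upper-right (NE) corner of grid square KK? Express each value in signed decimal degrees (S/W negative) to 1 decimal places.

20.0, 40.0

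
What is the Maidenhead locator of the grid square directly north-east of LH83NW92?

Longitude extended square 9; +1 → 10, wraps to 0, carry into subsquare.
Longitude subsquare n = 13; +1 → 14 = o.
Latitude extended square 2; +1 → 3.

LH83ow03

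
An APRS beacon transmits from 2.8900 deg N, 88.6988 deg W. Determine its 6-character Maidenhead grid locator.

EJ52pv

Add 180° to longitude and 90° to latitude: 91.3012, 92.8900.
Field (20°×10°, letters A–R): lon ⌊91.3012/20⌋ = 4 → E; lat ⌊92.8900/10⌋ = 9 → J.
Square (2°×1°, digits 0–9): lon ⌊11.3012/2⌋ = 5; lat ⌊2.8900/1⌋ = 2.
Subsquare (5′×2.5′, letters a–x): lon ⌊1.3012/0.0833333⌋ = 15 → p; lat ⌊0.8900/0.0416667⌋ = 21 → v.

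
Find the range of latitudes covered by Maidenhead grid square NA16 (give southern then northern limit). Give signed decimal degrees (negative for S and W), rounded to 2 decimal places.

-84.00, -83.00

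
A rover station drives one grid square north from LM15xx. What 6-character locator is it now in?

Latitude subsquare x = 23; +1 → 24, wraps to 0 = a, carry into square.
Latitude square 5; +1 → 6.
The longitude characters are unchanged.

LM16xa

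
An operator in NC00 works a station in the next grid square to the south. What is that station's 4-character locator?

Latitude square 0; −1 → -1, wraps to 9, carry into field.
Latitude field C = 2; −1 → 1 = B.
The longitude characters are unchanged.

NB09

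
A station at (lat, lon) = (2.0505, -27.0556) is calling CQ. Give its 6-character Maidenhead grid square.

HJ62lb

Offset from 180°W / 90°S: lon 152.9444°, lat 92.0505°.
Field: 152.9444/20 → 7 → H, 92.0505/10 → 9 → J; chars HJ.
Square: 12.9444/2 → 6, 2.0505/1 → 2; chars 62.
Subsquare: 0.9444/0.0833333 → 11 → l, 0.0505/0.0416667 → 1 → b; chars lb.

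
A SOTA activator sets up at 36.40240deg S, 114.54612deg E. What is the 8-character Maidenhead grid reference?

OF73go53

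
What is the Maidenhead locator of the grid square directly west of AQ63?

AQ53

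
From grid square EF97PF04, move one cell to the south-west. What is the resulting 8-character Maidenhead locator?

EF97of93

Longitude extended square 0; −1 → -1, wraps to 9, carry into subsquare.
Longitude subsquare p = 15; −1 → 14 = o.
Latitude extended square 4; −1 → 3.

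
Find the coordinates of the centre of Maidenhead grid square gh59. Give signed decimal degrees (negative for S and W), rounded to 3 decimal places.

-10.500, -49.000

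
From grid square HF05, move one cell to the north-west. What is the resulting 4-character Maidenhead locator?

Longitude square 0; −1 → -1, wraps to 9, carry into field.
Longitude field H = 7; −1 → 6 = G.
Latitude square 5; +1 → 6.

GF96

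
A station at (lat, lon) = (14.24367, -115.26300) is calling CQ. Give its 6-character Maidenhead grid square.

DK24if

Shift to the Maidenhead origin (180°W, 90°S): lon 64.7370, lat 104.2437.
Field: 64.7370/20 → 3 → D, 104.2437/10 → 10 → K; chars DK.
Square: 4.7370/2 → 2, 4.2437/1 → 4; chars 24.
Subsquare: 0.7370/0.0833333 → 8 → i, 0.2437/0.0416667 → 5 → f; chars if.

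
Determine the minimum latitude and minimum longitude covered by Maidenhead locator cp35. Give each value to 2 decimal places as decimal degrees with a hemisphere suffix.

65.00° N, 134.00° W

Field C=2, P=15: +2·20° lon, +15·10° lat → SW at lon -140°, lat 60°.
Square 3, 5: +3·2° lon, +5·1° lat → SW at lon -134°, lat 65°.
latitude 65.00° N, longitude 134.00° W.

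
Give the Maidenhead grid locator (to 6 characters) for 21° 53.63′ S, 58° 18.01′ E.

LG98dc

Add 180° to longitude and 90° to latitude: 238.3002, 68.1062.
Field (20°×10°, letters A–R): 238.3002/20 → 11 → L, 68.1062/10 → 6 → G; chars LG.
Square (2°×1°, digits 0–9): 18.3002/2 → 9, 8.1062/1 → 8; chars 98.
Subsquare (5′×2.5′, letters a–x): 0.3002/0.0833333 → 3 → d, 0.1062/0.0416667 → 2 → c; chars dc.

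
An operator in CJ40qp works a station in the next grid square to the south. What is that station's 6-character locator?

Latitude subsquare p = 15; −1 → 14 = o.
The longitude characters are unchanged.

CJ40qo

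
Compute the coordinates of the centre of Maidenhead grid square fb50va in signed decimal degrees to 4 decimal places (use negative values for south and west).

Field F=5, B=1: +5·20° lon, +1·10° lat → SW at lon -80°, lat -80°.
Square 5, 0: +5·2° lon, +0·1° lat → SW at lon -70°, lat -80°.
Subsquare v=21, a=0: +21·0.0833333° lon, +0·0.0416667° lat → SW at lon -68.25°, lat -80°.
Cell spans 0.0833333° lon × 0.0416667° lat. Centre is SW corner plus half of each.
latitude -79.9792, longitude -68.2083.

-79.9792, -68.2083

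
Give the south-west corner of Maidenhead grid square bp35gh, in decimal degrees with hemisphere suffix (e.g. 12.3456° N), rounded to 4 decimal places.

Field B=1, P=15: +1·20° lon, +15·10° lat → SW at lon -160°, lat 60°.
Square 3, 5: +3·2° lon, +5·1° lat → SW at lon -154°, lat 65°.
Subsquare g=6, h=7: +6·0.0833333° lon, +7·0.0416667° lat → SW at lon -153.5°, lat 65.2917°.
latitude 65.2917° N, longitude 153.5000° W.

65.2917° N, 153.5000° W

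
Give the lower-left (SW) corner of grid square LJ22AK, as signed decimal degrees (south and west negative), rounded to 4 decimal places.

Field L=11, J=9: +11·20° lon, +9·10° lat → SW at lon 40°, lat 0°.
Square 2, 2: +2·2° lon, +2·1° lat → SW at lon 44°, lat 2°.
Subsquare a=0, k=10: +0·0.0833333° lon, +10·0.0416667° lat → SW at lon 44°, lat 2.41667°.
latitude 2.4167, longitude 44.0000.

2.4167, 44.0000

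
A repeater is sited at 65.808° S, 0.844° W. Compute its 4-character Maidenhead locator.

IC94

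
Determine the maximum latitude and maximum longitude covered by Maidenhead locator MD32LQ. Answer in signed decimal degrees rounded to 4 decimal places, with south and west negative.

-57.2917, 67.0000

Field M=12, D=3: +12·20° lon, +3·10° lat → SW at lon 60°, lat -60°.
Square 3, 2: +3·2° lon, +2·1° lat → SW at lon 66°, lat -58°.
Subsquare l=11, q=16: +11·0.0833333° lon, +16·0.0416667° lat → SW at lon 66.9167°, lat -57.3333°.
Cell spans 0.0833333° lon × 0.0416667° lat. NE corner is SW corner plus one full cell.
latitude -57.2917, longitude 67.0000.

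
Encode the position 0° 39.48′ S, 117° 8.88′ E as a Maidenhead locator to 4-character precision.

OI89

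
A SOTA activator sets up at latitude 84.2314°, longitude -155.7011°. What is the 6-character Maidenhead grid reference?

Add 180° to longitude and 90° to latitude: 24.2989, 174.2314.
Field: 24.2989/20 → 1 → B, 174.2314/10 → 17 → R; chars BR.
Square: 4.2989/2 → 2, 4.2314/1 → 4; chars 24.
Subsquare: 0.2989/0.0833333 → 3 → d, 0.2314/0.0416667 → 5 → f; chars df.

BR24df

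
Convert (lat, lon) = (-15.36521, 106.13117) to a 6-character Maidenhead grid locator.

Offset from 180°W / 90°S: lon 286.1312°, lat 74.6348°.
Field (20°×10°, letters A–R): lon ⌊286.1312/20⌋ = 14 → O; lat ⌊74.6348/10⌋ = 7 → H.
Square (2°×1°, digits 0–9): lon ⌊6.1312/2⌋ = 3; lat ⌊4.6348/1⌋ = 4.
Subsquare (5′×2.5′, letters a–x): lon ⌊0.1312/0.0833333⌋ = 1 → b; lat ⌊0.6348/0.0416667⌋ = 15 → p.

OH34bp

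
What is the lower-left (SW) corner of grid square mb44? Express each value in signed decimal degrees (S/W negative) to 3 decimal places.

Field M=12, B=1: +12·20° lon, +1·10° lat → SW at lon 60°, lat -80°.
Square 4, 4: +4·2° lon, +4·1° lat → SW at lon 68°, lat -76°.
latitude -76.000, longitude 68.000.

-76.000, 68.000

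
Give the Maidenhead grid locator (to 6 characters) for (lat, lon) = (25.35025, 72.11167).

Add 180° to longitude and 90° to latitude: 252.1117, 115.3503.
Field: 252.1117/20 → 12 → M, 115.3503/10 → 11 → L; chars ML.
Square: 12.1117/2 → 6, 5.3503/1 → 5; chars 65.
Subsquare: 0.1117/0.0833333 → 1 → b, 0.3503/0.0416667 → 8 → i; chars bi.

ML65bi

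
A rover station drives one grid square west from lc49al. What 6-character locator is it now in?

LC39xl

Longitude subsquare a = 0; −1 → -1, wraps to 23 = x, carry into square.
Longitude square 4; −1 → 3.
The latitude characters are unchanged.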